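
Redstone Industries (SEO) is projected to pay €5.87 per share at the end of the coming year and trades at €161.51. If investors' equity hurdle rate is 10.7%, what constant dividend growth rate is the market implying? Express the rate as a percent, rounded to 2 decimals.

7.07%

From P₀ = D₁/(r − g), the implied growth is g = r − D₁/P₀.
g = 0.107 − 5.87/161.51 = 0.107 − 0.03634 = 0.07066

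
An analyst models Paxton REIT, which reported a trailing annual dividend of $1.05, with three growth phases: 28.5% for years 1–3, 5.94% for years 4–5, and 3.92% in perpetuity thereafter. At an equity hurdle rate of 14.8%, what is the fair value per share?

Three-stage DDM. Project D₁…D_5; terminal Gordon value at t=5 with g = 0.0392; discount at r = 0.148.
D_1 = 1.3493
D_2 = 1.7338
D_3 = 2.2279
D_4 = 2.3603
D_5 = 2.5005
TV_5 = 2.5985/(0.148−0.0392) = 23.8830
P₀ = Σ Dₜ/(1+r)ᵗ + TV_5/(1+r)^5 = 18.5542

$18.55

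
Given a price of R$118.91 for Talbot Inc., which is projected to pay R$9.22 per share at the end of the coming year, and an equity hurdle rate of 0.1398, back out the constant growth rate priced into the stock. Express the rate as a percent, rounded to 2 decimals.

6.23%

From P₀ = D₁/(r − g), the implied growth is g = r − D₁/P₀.
g = 0.1398 − 9.22/118.91 = 0.1398 − 0.07754 = 0.06226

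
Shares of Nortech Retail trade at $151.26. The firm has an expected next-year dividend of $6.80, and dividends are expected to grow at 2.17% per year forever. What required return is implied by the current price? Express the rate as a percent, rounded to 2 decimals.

6.67%

Rearranging the constant-growth DDM: r = D₁/P₀ + g.
r = 6.8000 / 151.26 + 0.0217 = 0.04496 + 0.0217 = 0.06666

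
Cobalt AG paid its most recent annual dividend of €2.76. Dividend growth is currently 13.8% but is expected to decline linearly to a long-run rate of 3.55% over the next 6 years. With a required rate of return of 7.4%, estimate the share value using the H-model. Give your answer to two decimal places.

H-model: P₀ = D₀[(1+g_L) + H(g_S−g_L)]/(r−g_L), with H = 6/2 = 3.
P₀ = 2.76 × [(1+0.0355) + 3×(0.138−0.0355)] / (0.074−0.0355)
   = 2.76 × 1.3430 / 0.0385 = 96.2774

€96.28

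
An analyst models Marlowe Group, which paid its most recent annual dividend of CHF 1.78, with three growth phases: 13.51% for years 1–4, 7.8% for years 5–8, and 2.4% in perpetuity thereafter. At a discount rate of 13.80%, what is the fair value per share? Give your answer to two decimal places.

CHF 25.98

Three-stage DDM. Project D₁…D_8; terminal Gordon value at t=8 with g = 0.024; discount at r = 0.138.
D_1 = 2.0205
D_2 = 2.2934
D_3 = 2.6033
D_4 = 2.9550
D_5 = 3.1855
D_6 = 3.4340
D_7 = 3.7018
D_8 = 3.9905
TV_8 = 4.0863/(0.138−0.024) = 35.8448
P₀ = Σ Dₜ/(1+r)ᵗ + TV_8/(1+r)^8 = 25.9847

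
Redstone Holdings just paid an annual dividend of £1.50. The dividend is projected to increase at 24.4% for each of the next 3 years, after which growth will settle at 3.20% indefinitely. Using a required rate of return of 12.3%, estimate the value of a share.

£28.66

Two-stage DDM. Project D₁…D_3 at 0.244, terminal growth 0.032, discount at r = 0.123.
D_1 = 1.8660
D_2 = 2.3213
D_3 = 2.8877
Terminal value at t=3: TV = D_4/(r−g) = 2.9801/(0.123−0.032) = 32.7484
P₀ = 1.8660/(1+0.123)^1 + 2.3213/(1+0.123)^2 + 2.8877/(1+0.123)^3 + 32.7484/(1+0.123)^3 = 28.6646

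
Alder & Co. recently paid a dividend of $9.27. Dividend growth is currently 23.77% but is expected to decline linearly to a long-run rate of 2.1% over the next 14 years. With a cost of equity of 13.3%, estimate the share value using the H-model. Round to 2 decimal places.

H-model: P₀ = D₀[(1+g_L) + H(g_S−g_L)]/(r−g_L), with H = 14/2 = 7.
P₀ = 9.27 × [(1+0.021) + 7×(0.2377−0.021)] / (0.133−0.021)
   = 9.27 × 2.5379 / 0.112 = 210.0565

$210.06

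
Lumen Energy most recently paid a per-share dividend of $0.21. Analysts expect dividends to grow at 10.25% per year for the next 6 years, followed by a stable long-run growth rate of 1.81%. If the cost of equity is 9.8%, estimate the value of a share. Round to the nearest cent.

Two-stage DDM. Project D₁…D_6 at 0.1025, terminal growth 0.0181, discount at r = 0.098.
D_1 = 0.2315
D_2 = 0.2553
D_3 = 0.2814
D_4 = 0.3103
D_5 = 0.3421
D_6 = 0.3771
Terminal value at t=6: TV = D_7/(r−g) = 0.3840/(0.098−0.0181) = 4.8055
P₀ = 0.2315/(1+0.098)^1 + 0.2553/(1+0.098)^2 + 0.2814/(1+0.098)^3 + 0.3103/(1+0.098)^4 + 0.3421/(1+0.098)^5 + 0.3771/(1+0.098)^6 + 4.8055/(1+0.098)^6 = 4.0205

$4.02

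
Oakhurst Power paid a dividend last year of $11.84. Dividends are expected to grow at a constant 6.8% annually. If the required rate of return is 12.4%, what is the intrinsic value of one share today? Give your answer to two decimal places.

$225.81

Gordon growth model: P₀ = D₁/(r − g). D₁ = 11.84 × (1 + 0.068) = 12.6451.
P₀ = 12.6451 / (0.124 − 0.068) = 12.6451 / 0.056 = 225.8057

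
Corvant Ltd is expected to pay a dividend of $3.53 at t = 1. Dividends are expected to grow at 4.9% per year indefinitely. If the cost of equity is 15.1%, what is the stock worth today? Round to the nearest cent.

Gordon growth model: P₀ = D₁/(r − g), with D₁ = 3.53 given directly.
P₀ = 3.5300 / (0.151 − 0.049) = 3.5300 / 0.102 = 34.6078

$34.61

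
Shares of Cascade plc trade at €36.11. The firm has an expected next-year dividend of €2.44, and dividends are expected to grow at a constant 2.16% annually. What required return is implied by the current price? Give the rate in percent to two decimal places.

Rearranging the constant-growth DDM: r = D₁/P₀ + g.
r = 2.4400 / 36.11 + 0.0216 = 0.06757 + 0.0216 = 0.08917

8.92%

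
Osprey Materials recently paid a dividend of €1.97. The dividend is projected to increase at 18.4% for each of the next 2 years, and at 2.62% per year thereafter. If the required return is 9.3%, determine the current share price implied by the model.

Two-stage DDM. Project D₁…D_2 at 0.184, terminal growth 0.0262, discount at r = 0.093.
D_1 = 2.3325
D_2 = 2.7617
Terminal value at t=2: TV = D_3/(r−g) = 2.8340/(0.093−0.0262) = 42.4253
P₀ = 2.3325/(1+0.093)^1 + 2.7617/(1+0.093)^2 + 42.4253/(1+0.093)^2 = 39.9585

€39.96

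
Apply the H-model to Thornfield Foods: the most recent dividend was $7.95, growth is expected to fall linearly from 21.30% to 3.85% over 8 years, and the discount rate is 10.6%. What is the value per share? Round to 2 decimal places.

H-model: P₀ = D₀[(1+g_L) + H(g_S−g_L)]/(r−g_L), with H = 8/2 = 4.
P₀ = 7.95 × [(1+0.0385) + 4×(0.213−0.0385)] / (0.106−0.0385)
   = 7.95 × 1.7365 / 0.0675 = 204.5211

$204.52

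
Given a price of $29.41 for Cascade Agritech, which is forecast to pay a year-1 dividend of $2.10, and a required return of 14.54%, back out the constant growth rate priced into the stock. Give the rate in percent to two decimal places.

From P₀ = D₁/(r − g), the implied growth is g = r − D₁/P₀.
g = 0.1454 − 2.10/29.41 = 0.1454 − 0.07140 = 0.07400

7.40%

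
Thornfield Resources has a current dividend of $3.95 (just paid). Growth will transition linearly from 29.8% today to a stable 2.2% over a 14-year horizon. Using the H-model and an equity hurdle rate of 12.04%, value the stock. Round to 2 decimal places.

H-model: P₀ = D₀[(1+g_L) + H(g_S−g_L)]/(r−g_L), with H = 14/2 = 7.
P₀ = 3.95 × [(1+0.022) + 7×(0.298−0.022)] / (0.1204−0.022)
   = 3.95 × 2.9540 / 0.0984 = 118.5803

$118.58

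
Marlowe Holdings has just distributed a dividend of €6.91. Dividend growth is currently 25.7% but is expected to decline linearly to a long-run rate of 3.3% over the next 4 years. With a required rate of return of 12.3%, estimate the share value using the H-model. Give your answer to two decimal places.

€113.71

H-model: P₀ = D₀[(1+g_L) + H(g_S−g_L)]/(r−g_L), with H = 4/2 = 2.
P₀ = 6.91 × [(1+0.033) + 2×(0.257−0.033)] / (0.123−0.033)
   = 6.91 × 1.4810 / 0.09 = 113.7079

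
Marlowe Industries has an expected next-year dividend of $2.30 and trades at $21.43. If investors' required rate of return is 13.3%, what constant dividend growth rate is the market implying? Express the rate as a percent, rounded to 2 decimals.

From P₀ = D₁/(r − g), the implied growth is g = r − D₁/P₀.
g = 0.133 − 2.30/21.43 = 0.133 − 0.10733 = 0.02567

2.57%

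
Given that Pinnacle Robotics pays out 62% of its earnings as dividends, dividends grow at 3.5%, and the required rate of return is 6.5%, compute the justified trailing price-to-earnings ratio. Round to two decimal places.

21.39

Justified trailing P/E = b(1+g)/(r−g) = 0.62×(1+0.035)/(0.065−0.035) = 21.3900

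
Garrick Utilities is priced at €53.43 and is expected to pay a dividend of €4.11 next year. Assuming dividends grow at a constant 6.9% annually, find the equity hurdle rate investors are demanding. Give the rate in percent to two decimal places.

14.59%

Rearranging the constant-growth DDM: r = D₁/P₀ + g.
r = 4.1100 / 53.43 + 0.069 = 0.07692 + 0.069 = 0.14592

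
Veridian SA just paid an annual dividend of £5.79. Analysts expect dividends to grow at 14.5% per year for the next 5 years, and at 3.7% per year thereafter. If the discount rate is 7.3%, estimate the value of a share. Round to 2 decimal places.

Two-stage DDM. Project D₁…D_5 at 0.145, terminal growth 0.037, discount at r = 0.073.
D_1 = 6.6296
D_2 = 7.5908
D_3 = 8.6915
D_4 = 9.9518
D_5 = 11.3948
Terminal value at t=5: TV = D_6/(r−g) = 11.8164/(0.073−0.037) = 328.2330
P₀ = 6.6296/(1+0.073)^1 + 7.5908/(1+0.073)^2 + 8.6915/(1+0.073)^3 + 9.9518/(1+0.073)^4 + 11.3948/(1+0.073)^5 + 328.2330/(1+0.073)^5 = 266.0984

£266.10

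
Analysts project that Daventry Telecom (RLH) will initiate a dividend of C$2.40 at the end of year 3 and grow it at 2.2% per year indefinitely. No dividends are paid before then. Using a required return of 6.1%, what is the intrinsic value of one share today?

Deferred-dividend DDM. At t=2 the remaining stream is a growing perpetuity with first payment D_3 = 2.40.
V_2 = D_3/(r−g) = 2.40/(0.061−0.022) = 61.5385
P₀ = V_2/(1+r)^2 = 61.5385/(1+0.061)^2 = 54.6658

C$54.67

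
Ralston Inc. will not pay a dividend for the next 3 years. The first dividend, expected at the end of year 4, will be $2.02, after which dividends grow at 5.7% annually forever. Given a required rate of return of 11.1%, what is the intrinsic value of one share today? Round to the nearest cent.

Deferred-dividend DDM. At t=3 the remaining stream is a growing perpetuity with first payment D_4 = 2.02.
V_3 = D_4/(r−g) = 2.02/(0.111−0.057) = 37.4074
P₀ = V_3/(1+r)^3 = 37.4074/(1+0.111)^3 = 27.2782

$27.28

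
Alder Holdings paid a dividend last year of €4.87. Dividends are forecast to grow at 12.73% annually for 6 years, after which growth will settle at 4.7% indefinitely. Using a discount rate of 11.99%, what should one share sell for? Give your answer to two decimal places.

Two-stage DDM. Project D₁…D_6 at 0.1273, terminal growth 0.047, discount at r = 0.1199.
D_1 = 5.4900
D_2 = 6.1888
D_3 = 6.9767
D_4 = 7.8648
D_5 = 8.8660
D_6 = 9.9946
Terminal value at t=6: TV = D_7/(r−g) = 10.4644/(0.1199−0.047) = 143.5440
P₀ = 5.4900/(1+0.1199)^1 + 6.1888/(1+0.1199)^2 + 6.9767/(1+0.1199)^3 + 7.8648/(1+0.1199)^4 + 8.8660/(1+0.1199)^5 + 9.9946/(1+0.1199)^6 + 143.5440/(1+0.1199)^6 = 102.6661

€102.67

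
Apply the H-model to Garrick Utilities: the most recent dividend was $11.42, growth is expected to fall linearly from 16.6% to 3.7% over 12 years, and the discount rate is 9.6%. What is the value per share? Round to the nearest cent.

H-model: P₀ = D₀[(1+g_L) + H(g_S−g_L)]/(r−g_L), with H = 12/2 = 6.
P₀ = 11.42 × [(1+0.037) + 6×(0.166−0.037)] / (0.096−0.037)
   = 11.42 × 1.8110 / 0.059 = 350.5359

$350.54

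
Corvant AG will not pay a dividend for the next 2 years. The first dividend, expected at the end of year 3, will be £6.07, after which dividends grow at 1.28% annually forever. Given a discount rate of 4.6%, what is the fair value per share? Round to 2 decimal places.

Deferred-dividend DDM. At t=2 the remaining stream is a growing perpetuity with first payment D_3 = 6.07.
V_2 = D_3/(r−g) = 6.07/(0.046−0.0128) = 182.8313
P₀ = V_2/(1+r)^2 = 182.8313/(1+0.046)^2 = 167.1042

£167.10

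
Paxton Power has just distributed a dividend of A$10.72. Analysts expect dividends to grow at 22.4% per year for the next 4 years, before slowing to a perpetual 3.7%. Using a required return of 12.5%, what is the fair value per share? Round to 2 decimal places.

Two-stage DDM. Project D₁…D_4 at 0.224, terminal growth 0.037, discount at r = 0.125.
D_1 = 13.1213
D_2 = 16.0604
D_3 = 19.6580
D_4 = 24.0614
Terminal value at t=4: TV = D_5/(r−g) = 24.9516/(0.125−0.037) = 283.5414
P₀ = 13.1213/(1+0.125)^1 + 16.0604/(1+0.125)^2 + 19.6580/(1+0.125)^3 + 24.0614/(1+0.125)^4 + 283.5414/(1+0.125)^4 = 230.1945

A$230.19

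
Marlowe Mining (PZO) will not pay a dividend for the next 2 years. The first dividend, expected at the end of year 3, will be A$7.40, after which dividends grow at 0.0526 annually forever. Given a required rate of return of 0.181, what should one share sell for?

Deferred-dividend DDM. At t=2 the remaining stream is a growing perpetuity with first payment D_3 = 7.40.
V_2 = D_3/(r−g) = 7.40/(0.181−0.0526) = 57.6324
P₀ = V_2/(1+r)^2 = 57.6324/(1+0.181)^2 = 41.3206

A$41.32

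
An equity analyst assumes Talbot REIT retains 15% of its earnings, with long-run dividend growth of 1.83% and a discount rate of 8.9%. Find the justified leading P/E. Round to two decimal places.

12.02

Payout ratio b = 1 − 0.15 = 0.85.
Justified leading P/E = b/(r−g) = 0.85/(0.089−0.0183) = 12.0226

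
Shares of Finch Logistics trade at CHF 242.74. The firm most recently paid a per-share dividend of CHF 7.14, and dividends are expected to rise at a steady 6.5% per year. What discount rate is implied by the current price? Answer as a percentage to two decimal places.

Rearranging the constant-growth DDM: r = D₁/P₀ + g.
D₁ = 7.14 × (1 + 0.065) = 7.6041.
r = 7.6041 / 242.74 + 0.065 = 0.03133 + 0.065 = 0.09633

9.63%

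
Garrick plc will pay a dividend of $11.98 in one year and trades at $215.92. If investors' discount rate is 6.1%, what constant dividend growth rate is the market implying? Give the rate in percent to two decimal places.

0.55%

From P₀ = D₁/(r − g), the implied growth is g = r − D₁/P₀.
g = 0.061 − 11.98/215.92 = 0.061 − 0.05548 = 0.00552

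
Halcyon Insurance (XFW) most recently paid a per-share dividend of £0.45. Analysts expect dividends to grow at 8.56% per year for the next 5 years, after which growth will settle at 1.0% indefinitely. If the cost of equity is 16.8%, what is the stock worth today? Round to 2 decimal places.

£3.81

Two-stage DDM. Project D₁…D_5 at 0.0856, terminal growth 0.01, discount at r = 0.168.
D_1 = 0.4885
D_2 = 0.5303
D_3 = 0.5757
D_4 = 0.6250
D_5 = 0.6785
Terminal value at t=5: TV = D_6/(r−g) = 0.6853/(0.168−0.01) = 4.3374
P₀ = 0.4885/(1+0.168)^1 + 0.5303/(1+0.168)^2 + 0.5757/(1+0.168)^3 + 0.6250/(1+0.168)^4 + 0.6785/(1+0.168)^5 + 4.3374/(1+0.168)^5 = 3.8116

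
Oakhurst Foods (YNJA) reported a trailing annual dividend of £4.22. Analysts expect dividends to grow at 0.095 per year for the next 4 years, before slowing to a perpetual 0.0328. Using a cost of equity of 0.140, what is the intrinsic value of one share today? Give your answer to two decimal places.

£49.89

Two-stage DDM. Project D₁…D_4 at 0.095, terminal growth 0.0328, discount at r = 0.14.
D_1 = 4.6209
D_2 = 5.0599
D_3 = 5.5406
D_4 = 6.0669
Terminal value at t=4: TV = D_5/(r−g) = 6.2659/(0.14−0.0328) = 58.4508
P₀ = 4.6209/(1+0.14)^1 + 5.0599/(1+0.14)^2 + 5.5406/(1+0.14)^3 + 6.0669/(1+0.14)^4 + 58.4508/(1+0.14)^4 = 49.8862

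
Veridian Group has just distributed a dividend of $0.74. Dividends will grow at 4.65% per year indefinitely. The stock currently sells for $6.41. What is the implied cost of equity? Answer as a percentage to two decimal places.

Rearranging the constant-growth DDM: r = D₁/P₀ + g.
D₁ = 0.74 × (1 + 0.0465) = 0.7744.
r = 0.7744 / 6.41 + 0.0465 = 0.12081 + 0.0465 = 0.16731

16.73%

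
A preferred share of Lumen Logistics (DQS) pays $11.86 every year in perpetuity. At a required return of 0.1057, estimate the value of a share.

$112.20

Zero-growth DDM (perpetuity): P₀ = D/r = 11.86 / 0.1057 = 112.2044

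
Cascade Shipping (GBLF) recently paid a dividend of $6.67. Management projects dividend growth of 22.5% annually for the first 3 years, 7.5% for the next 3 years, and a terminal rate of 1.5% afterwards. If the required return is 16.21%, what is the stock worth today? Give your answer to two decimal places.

$85.03

Three-stage DDM. Project D₁…D_6; terminal Gordon value at t=6 with g = 0.015; discount at r = 0.1621.
D_1 = 8.1707
D_2 = 10.0092
D_3 = 12.2612
D_4 = 13.1808
D_5 = 14.1694
D_6 = 15.2321
TV_6 = 15.4606/(0.1621−0.015) = 105.1025
P₀ = Σ Dₜ/(1+r)ᵗ + TV_6/(1+r)^6 = 85.0253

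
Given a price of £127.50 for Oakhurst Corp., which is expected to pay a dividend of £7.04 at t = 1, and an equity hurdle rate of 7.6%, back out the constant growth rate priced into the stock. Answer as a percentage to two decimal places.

2.08%

From P₀ = D₁/(r − g), the implied growth is g = r − D₁/P₀.
g = 0.076 − 7.04/127.50 = 0.076 − 0.05522 = 0.02078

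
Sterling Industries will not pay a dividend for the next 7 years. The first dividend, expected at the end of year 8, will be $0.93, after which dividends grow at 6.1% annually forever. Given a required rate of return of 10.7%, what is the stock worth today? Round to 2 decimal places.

$9.92

Deferred-dividend DDM. At t=7 the remaining stream is a growing perpetuity with first payment D_8 = 0.93.
V_7 = D_8/(r−g) = 0.93/(0.107−0.061) = 20.2174
P₀ = V_7/(1+r)^7 = 20.2174/(1+0.107)^7 = 9.9241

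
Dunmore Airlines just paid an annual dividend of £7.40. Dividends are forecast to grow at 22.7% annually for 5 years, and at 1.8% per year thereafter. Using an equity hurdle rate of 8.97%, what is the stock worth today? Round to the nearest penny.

Two-stage DDM. Project D₁…D_5 at 0.227, terminal growth 0.018, discount at r = 0.0897.
D_1 = 9.0798
D_2 = 11.1409
D_3 = 13.6699
D_4 = 16.7730
D_5 = 20.5804
Terminal value at t=5: TV = D_6/(r−g) = 20.9509/(0.0897−0.018) = 292.2020
P₀ = 9.0798/(1+0.0897)^1 + 11.1409/(1+0.0897)^2 + 13.6699/(1+0.0897)^3 + 16.7730/(1+0.0897)^4 + 20.5804/(1+0.0897)^5 + 292.2020/(1+0.0897)^5 = 243.7416

£243.74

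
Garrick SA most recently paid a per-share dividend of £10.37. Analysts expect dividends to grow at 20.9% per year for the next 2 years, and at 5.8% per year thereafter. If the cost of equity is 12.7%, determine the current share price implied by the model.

£206.05

Two-stage DDM. Project D₁…D_2 at 0.209, terminal growth 0.058, discount at r = 0.127.
D_1 = 12.5373
D_2 = 15.1576
Terminal value at t=2: TV = D_3/(r−g) = 16.0368/(0.127−0.058) = 232.4170
P₀ = 12.5373/(1+0.127)^1 + 15.1576/(1+0.127)^2 + 232.4170/(1+0.127)^2 = 206.0454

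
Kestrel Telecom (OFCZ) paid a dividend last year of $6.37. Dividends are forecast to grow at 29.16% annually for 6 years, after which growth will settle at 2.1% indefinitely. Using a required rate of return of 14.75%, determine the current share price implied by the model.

$163.56

Two-stage DDM. Project D₁…D_6 at 0.2916, terminal growth 0.021, discount at r = 0.1475.
D_1 = 8.2275
D_2 = 10.6266
D_3 = 13.7254
D_4 = 17.7277
D_5 = 22.8971
D_6 = 29.5738
Terminal value at t=6: TV = D_7/(r−g) = 30.1949/(0.1475−0.021) = 238.6948
P₀ = 8.2275/(1+0.1475)^1 + 10.6266/(1+0.1475)^2 + 13.7254/(1+0.1475)^3 + 17.7277/(1+0.1475)^4 + 22.8971/(1+0.1475)^5 + 29.5738/(1+0.1475)^6 + 238.6948/(1+0.1475)^6 = 163.5612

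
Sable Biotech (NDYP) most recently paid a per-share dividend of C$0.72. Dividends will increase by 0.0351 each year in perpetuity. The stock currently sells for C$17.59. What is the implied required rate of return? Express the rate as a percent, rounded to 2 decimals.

7.75%

Rearranging the constant-growth DDM: r = D₁/P₀ + g.
D₁ = 0.72 × (1 + 0.0351) = 0.7453.
r = 0.7453 / 17.59 + 0.0351 = 0.04237 + 0.0351 = 0.07747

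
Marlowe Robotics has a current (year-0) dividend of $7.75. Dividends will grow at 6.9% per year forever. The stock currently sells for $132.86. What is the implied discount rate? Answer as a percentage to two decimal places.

13.14%

Rearranging the constant-growth DDM: r = D₁/P₀ + g.
D₁ = 7.75 × (1 + 0.069) = 8.2847.
r = 8.2847 / 132.86 + 0.069 = 0.06236 + 0.069 = 0.13136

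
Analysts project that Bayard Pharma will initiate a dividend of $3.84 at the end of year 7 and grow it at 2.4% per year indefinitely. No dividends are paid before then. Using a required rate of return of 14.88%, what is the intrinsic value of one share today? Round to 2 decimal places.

Deferred-dividend DDM. At t=6 the remaining stream is a growing perpetuity with first payment D_7 = 3.84.
V_6 = D_7/(r−g) = 3.84/(0.1488−0.024) = 30.7692
P₀ = V_6/(1+r)^6 = 30.7692/(1+0.1488)^6 = 13.3860

$13.39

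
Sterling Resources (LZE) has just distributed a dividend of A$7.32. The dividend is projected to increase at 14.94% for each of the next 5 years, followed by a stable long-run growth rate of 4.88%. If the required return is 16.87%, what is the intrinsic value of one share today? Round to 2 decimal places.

Two-stage DDM. Project D₁…D_5 at 0.1494, terminal growth 0.0488, discount at r = 0.1687.
D_1 = 8.4136
D_2 = 9.6706
D_3 = 11.1154
D_4 = 12.7760
D_5 = 14.6848
Terminal value at t=5: TV = D_6/(r−g) = 15.4014/(0.1687−0.0488) = 128.4519
P₀ = 8.4136/(1+0.1687)^1 + 9.6706/(1+0.1687)^2 + 11.1154/(1+0.1687)^3 + 12.7760/(1+0.1687)^4 + 14.6848/(1+0.1687)^5 + 128.4519/(1+0.1687)^5 = 93.7411

A$93.74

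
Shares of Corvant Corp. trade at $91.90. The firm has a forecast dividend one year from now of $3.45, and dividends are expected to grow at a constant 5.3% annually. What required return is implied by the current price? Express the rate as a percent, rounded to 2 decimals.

9.05%

Rearranging the constant-growth DDM: r = D₁/P₀ + g.
r = 3.4500 / 91.90 + 0.053 = 0.03754 + 0.053 = 0.09054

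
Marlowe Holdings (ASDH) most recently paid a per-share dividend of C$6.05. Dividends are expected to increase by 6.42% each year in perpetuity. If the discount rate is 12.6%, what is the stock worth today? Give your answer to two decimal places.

C$104.18

Gordon growth model: P₀ = D₁/(r − g). D₁ = 6.05 × (1 + 0.0642) = 6.4384.
P₀ = 6.4384 / (0.126 − 0.0642) = 6.4384 / 0.0618 = 104.1814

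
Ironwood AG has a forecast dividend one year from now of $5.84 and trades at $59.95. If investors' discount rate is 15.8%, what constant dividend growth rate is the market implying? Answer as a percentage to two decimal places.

From P₀ = D₁/(r − g), the implied growth is g = r − D₁/P₀.
g = 0.158 − 5.84/59.95 = 0.158 − 0.09741 = 0.06059

6.06%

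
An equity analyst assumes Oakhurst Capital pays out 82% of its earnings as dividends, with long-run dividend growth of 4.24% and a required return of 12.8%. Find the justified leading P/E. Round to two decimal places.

Justified leading P/E = b/(r−g) = 0.82/(0.128−0.0424) = 9.5794

9.58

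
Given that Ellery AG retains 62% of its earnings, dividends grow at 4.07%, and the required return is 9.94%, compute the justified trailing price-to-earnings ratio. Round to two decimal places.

6.74

Payout ratio b = 1 − 0.62 = 0.38.
Justified trailing P/E = b(1+g)/(r−g) = 0.38×(1+0.0407)/(0.0994−0.0407) = 6.7371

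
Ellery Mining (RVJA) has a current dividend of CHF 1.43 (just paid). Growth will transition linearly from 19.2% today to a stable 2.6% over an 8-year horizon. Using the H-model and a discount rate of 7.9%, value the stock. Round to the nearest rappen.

CHF 45.60

H-model: P₀ = D₀[(1+g_L) + H(g_S−g_L)]/(r−g_L), with H = 8/2 = 4.
P₀ = 1.43 × [(1+0.026) + 4×(0.192−0.026)] / (0.079−0.026)
   = 1.43 × 1.6900 / 0.053 = 45.5981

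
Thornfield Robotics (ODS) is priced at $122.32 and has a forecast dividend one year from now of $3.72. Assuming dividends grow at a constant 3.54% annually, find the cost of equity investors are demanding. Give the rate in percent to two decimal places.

Rearranging the constant-growth DDM: r = D₁/P₀ + g.
r = 3.7200 / 122.32 + 0.0354 = 0.03041 + 0.0354 = 0.06581

6.58%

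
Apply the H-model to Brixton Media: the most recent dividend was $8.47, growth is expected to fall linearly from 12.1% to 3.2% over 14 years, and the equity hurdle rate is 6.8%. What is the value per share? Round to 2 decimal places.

$389.38

H-model: P₀ = D₀[(1+g_L) + H(g_S−g_L)]/(r−g_L), with H = 14/2 = 7.
P₀ = 8.47 × [(1+0.032) + 7×(0.121−0.032)] / (0.068−0.032)
   = 8.47 × 1.6550 / 0.036 = 389.3847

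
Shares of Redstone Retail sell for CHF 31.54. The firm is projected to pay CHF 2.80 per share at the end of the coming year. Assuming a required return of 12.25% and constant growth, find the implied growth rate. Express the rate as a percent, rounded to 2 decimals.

3.37%

From P₀ = D₁/(r − g), the implied growth is g = r − D₁/P₀.
g = 0.1225 − 2.80/31.54 = 0.1225 − 0.08878 = 0.03372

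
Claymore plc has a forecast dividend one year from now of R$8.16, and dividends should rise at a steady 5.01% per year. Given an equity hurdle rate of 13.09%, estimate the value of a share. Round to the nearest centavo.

R$100.99

Gordon growth model: P₀ = D₁/(r − g), with D₁ = 8.16 given directly.
P₀ = 8.1600 / (0.1309 − 0.0501) = 8.1600 / 0.0808 = 100.9901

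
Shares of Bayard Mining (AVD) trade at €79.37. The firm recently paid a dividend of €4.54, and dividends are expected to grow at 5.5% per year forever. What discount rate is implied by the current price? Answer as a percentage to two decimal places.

Rearranging the constant-growth DDM: r = D₁/P₀ + g.
D₁ = 4.54 × (1 + 0.055) = 4.7897.
r = 4.7897 / 79.37 + 0.055 = 0.06035 + 0.055 = 0.11535

11.53%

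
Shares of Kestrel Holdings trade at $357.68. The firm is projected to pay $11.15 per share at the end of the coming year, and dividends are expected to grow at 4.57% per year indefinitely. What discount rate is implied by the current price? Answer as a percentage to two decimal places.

Rearranging the constant-growth DDM: r = D₁/P₀ + g.
r = 11.1500 / 357.68 + 0.0457 = 0.03117 + 0.0457 = 0.07687

7.69%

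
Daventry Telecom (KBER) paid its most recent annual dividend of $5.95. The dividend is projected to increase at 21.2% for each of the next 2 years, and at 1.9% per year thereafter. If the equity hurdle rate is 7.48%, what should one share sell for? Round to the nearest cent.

Two-stage DDM. Project D₁…D_2 at 0.212, terminal growth 0.019, discount at r = 0.0748.
D_1 = 7.2114
D_2 = 8.7402
Terminal value at t=2: TV = D_3/(r−g) = 8.9063/(0.0748−0.019) = 159.6108
P₀ = 7.2114/(1+0.0748)^1 + 8.7402/(1+0.0748)^2 + 159.6108/(1+0.0748)^2 = 152.4433

$152.44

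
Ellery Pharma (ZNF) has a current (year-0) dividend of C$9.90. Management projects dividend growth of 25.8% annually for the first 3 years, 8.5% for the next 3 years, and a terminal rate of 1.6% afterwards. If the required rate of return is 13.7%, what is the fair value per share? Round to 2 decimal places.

Three-stage DDM. Project D₁…D_6; terminal Gordon value at t=6 with g = 0.016; discount at r = 0.137.
D_1 = 12.4542
D_2 = 15.6674
D_3 = 19.7096
D_4 = 21.3849
D_5 = 23.2026
D_6 = 25.1748
TV_6 = 25.5776/(0.137−0.016) = 211.3852
P₀ = Σ Dₜ/(1+r)ᵗ + TV_6/(1+r)^6 = 170.9791

C$170.98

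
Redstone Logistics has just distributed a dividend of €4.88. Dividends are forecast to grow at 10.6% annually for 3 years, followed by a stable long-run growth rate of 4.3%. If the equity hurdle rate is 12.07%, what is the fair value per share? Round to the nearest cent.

€77.22

Two-stage DDM. Project D₁…D_3 at 0.106, terminal growth 0.043, discount at r = 0.1207.
D_1 = 5.3973
D_2 = 5.9694
D_3 = 6.6021
Terminal value at t=3: TV = D_4/(r−g) = 6.8860/(0.1207−0.043) = 88.6234
P₀ = 5.3973/(1+0.1207)^1 + 5.9694/(1+0.1207)^2 + 6.6021/(1+0.1207)^3 + 88.6234/(1+0.1207)^3 = 77.2216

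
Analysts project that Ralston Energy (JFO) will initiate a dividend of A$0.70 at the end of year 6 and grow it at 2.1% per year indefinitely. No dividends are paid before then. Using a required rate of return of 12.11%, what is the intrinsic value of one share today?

A$3.95

Deferred-dividend DDM. At t=5 the remaining stream is a growing perpetuity with first payment D_6 = 0.70.
V_5 = D_6/(r−g) = 0.70/(0.1211−0.021) = 6.9930
P₀ = V_5/(1+r)^5 = 6.9930/(1+0.1211)^5 = 3.9486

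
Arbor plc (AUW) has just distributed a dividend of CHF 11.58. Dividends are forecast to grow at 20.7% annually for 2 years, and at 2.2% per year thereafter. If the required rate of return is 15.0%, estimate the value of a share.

CHF 126.76

Two-stage DDM. Project D₁…D_2 at 0.207, terminal growth 0.022, discount at r = 0.15.
D_1 = 13.9771
D_2 = 16.8703
Terminal value at t=2: TV = D_3/(r−g) = 17.2415/(0.15−0.022) = 134.6989
P₀ = 13.9771/(1+0.15)^1 + 16.8703/(1+0.15)^2 + 134.6989/(1+0.15)^2 = 126.7621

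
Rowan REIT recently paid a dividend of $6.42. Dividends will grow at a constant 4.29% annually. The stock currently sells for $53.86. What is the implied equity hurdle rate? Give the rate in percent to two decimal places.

16.72%

Rearranging the constant-growth DDM: r = D₁/P₀ + g.
D₁ = 6.42 × (1 + 0.0429) = 6.6954.
r = 6.6954 / 53.86 + 0.0429 = 0.12431 + 0.0429 = 0.16721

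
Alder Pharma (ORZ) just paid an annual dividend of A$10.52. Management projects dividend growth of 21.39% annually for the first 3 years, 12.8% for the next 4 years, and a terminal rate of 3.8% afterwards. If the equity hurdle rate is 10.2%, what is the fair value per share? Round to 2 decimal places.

A$348.41

Three-stage DDM. Project D₁…D_7; terminal Gordon value at t=7 with g = 0.038; discount at r = 0.102.
D_1 = 12.7702
D_2 = 15.5018
D_3 = 18.8176
D_4 = 21.2263
D_5 = 23.9432
D_6 = 27.0080
D_7 = 30.4650
TV_7 = 31.6226/(0.102−0.038) = 494.1039
P₀ = Σ Dₜ/(1+r)ᵗ + TV_7/(1+r)^7 = 348.4051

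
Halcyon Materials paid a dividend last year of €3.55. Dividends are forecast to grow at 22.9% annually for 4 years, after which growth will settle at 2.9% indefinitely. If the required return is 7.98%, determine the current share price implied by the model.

Two-stage DDM. Project D₁…D_4 at 0.229, terminal growth 0.029, discount at r = 0.0798.
D_1 = 4.3630
D_2 = 5.3621
D_3 = 6.5900
D_4 = 8.0991
Terminal value at t=4: TV = D_5/(r−g) = 8.3340/(0.0798−0.029) = 164.0543
P₀ = 4.3630/(1+0.0798)^1 + 5.3621/(1+0.0798)^2 + 6.5900/(1+0.0798)^3 + 8.0991/(1+0.0798)^4 + 164.0543/(1+0.0798)^4 = 140.5052

€140.51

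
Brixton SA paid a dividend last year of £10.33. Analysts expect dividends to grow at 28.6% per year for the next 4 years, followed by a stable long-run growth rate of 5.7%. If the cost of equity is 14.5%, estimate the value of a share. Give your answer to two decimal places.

Two-stage DDM. Project D₁…D_4 at 0.286, terminal growth 0.057, discount at r = 0.145.
D_1 = 13.2844
D_2 = 17.0837
D_3 = 21.9697
D_4 = 28.2530
Terminal value at t=4: TV = D_5/(r−g) = 29.8634/(0.145−0.057) = 339.3568
P₀ = 13.2844/(1+0.145)^1 + 17.0837/(1+0.145)^2 + 21.9697/(1+0.145)^3 + 28.2530/(1+0.145)^4 + 339.3568/(1+0.145)^4 = 253.1458

£253.15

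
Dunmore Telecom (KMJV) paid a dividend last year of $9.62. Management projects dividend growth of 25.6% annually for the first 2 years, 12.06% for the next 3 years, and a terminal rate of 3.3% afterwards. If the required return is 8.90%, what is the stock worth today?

$321.76

Three-stage DDM. Project D₁…D_5; terminal Gordon value at t=5 with g = 0.033; discount at r = 0.089.
D_1 = 12.0827
D_2 = 15.1759
D_3 = 17.0061
D_4 = 19.0570
D_5 = 21.3553
TV_5 = 22.0601/(0.089−0.033) = 393.9295
P₀ = Σ Dₜ/(1+r)ᵗ + TV_5/(1+r)^5 = 321.7583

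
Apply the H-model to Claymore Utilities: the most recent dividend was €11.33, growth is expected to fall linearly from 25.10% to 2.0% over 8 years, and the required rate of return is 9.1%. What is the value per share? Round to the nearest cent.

€310.22

H-model: P₀ = D₀[(1+g_L) + H(g_S−g_L)]/(r−g_L), with H = 8/2 = 4.
P₀ = 11.33 × [(1+0.02) + 4×(0.251−0.02)] / (0.091−0.02)
   = 11.33 × 1.9440 / 0.071 = 310.2186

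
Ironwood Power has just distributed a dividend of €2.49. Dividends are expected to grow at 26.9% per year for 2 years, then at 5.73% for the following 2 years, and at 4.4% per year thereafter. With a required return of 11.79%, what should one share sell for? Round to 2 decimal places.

Three-stage DDM. Project D₁…D_4; terminal Gordon value at t=4 with g = 0.044; discount at r = 0.1179.
D_1 = 3.1598
D_2 = 4.0098
D_3 = 4.2396
D_4 = 4.4825
TV_4 = 4.6797/(0.1179−0.044) = 63.3250
P₀ = Σ Dₜ/(1+r)ᵗ + TV_4/(1+r)^4 = 52.4874

€52.49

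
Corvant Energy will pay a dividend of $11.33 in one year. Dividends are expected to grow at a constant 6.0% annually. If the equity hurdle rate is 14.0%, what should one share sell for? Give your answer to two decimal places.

Gordon growth model: P₀ = D₁/(r − g), with D₁ = 11.33 given directly.
P₀ = 11.3300 / (0.14 − 0.06) = 11.3300 / 0.08 = 141.6250

$141.62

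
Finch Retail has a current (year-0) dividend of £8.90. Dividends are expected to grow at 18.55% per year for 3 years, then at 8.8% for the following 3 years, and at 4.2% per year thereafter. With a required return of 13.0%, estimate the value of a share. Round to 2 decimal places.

£166.62

Three-stage DDM. Project D₁…D_6; terminal Gordon value at t=6 with g = 0.042; discount at r = 0.13.
D_1 = 10.5510
D_2 = 12.5082
D_3 = 14.8284
D_4 = 16.1333
D_5 = 17.5530
D_6 = 19.0977
TV_6 = 19.8998/(0.13−0.042) = 226.1343
P₀ = Σ Dₜ/(1+r)ᵗ + TV_6/(1+r)^6 = 166.6211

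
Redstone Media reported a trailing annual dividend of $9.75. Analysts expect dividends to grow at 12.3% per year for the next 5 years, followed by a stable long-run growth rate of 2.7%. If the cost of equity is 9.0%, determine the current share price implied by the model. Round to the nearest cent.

$237.86

Two-stage DDM. Project D₁…D_5 at 0.123, terminal growth 0.027, discount at r = 0.09.
D_1 = 10.9492
D_2 = 12.2960
D_3 = 13.8084
D_4 = 15.5069
D_5 = 17.4142
Terminal value at t=5: TV = D_6/(r−g) = 17.8844/(0.09−0.027) = 283.8790
P₀ = 10.9492/(1+0.09)^1 + 12.2960/(1+0.09)^2 + 13.8084/(1+0.09)^3 + 15.5069/(1+0.09)^4 + 17.4142/(1+0.09)^5 + 283.8790/(1+0.09)^5 = 237.8625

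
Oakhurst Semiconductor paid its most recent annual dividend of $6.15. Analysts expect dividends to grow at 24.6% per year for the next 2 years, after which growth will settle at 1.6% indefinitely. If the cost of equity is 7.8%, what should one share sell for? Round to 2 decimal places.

Two-stage DDM. Project D₁…D_2 at 0.246, terminal growth 0.016, discount at r = 0.078.
D_1 = 7.6629
D_2 = 9.5480
Terminal value at t=2: TV = D_3/(r−g) = 9.7007/(0.078−0.016) = 156.4636
P₀ = 7.6629/(1+0.078)^1 + 9.5480/(1+0.078)^2 + 156.4636/(1+0.078)^2 = 149.9652

$149.97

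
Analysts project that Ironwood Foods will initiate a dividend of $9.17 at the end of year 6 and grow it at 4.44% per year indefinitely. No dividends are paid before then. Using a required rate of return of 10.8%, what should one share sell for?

$86.34

Deferred-dividend DDM. At t=5 the remaining stream is a growing perpetuity with first payment D_6 = 9.17.
V_5 = D_6/(r−g) = 9.17/(0.108−0.0444) = 144.1824
P₀ = V_5/(1+r)^5 = 144.1824/(1+0.108)^5 = 86.3403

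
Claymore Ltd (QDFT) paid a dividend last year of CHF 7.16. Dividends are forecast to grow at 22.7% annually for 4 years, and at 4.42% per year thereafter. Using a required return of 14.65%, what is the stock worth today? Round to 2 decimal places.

CHF 129.91

Two-stage DDM. Project D₁…D_4 at 0.227, terminal growth 0.0442, discount at r = 0.1465.
D_1 = 8.7853
D_2 = 10.7796
D_3 = 13.2266
D_4 = 16.2290
Terminal value at t=4: TV = D_5/(r−g) = 16.9463/(0.1465−0.0442) = 165.6530
P₀ = 8.7853/(1+0.1465)^1 + 10.7796/(1+0.1465)^2 + 13.2266/(1+0.1465)^3 + 16.2290/(1+0.1465)^4 + 165.6530/(1+0.1465)^4 = 129.9073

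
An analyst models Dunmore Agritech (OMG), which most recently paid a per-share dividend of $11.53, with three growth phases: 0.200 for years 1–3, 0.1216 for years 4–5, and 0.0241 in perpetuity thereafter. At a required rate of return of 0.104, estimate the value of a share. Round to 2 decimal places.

Three-stage DDM. Project D₁…D_5; terminal Gordon value at t=5 with g = 0.0241; discount at r = 0.104.
D_1 = 13.8360
D_2 = 16.6032
D_3 = 19.9238
D_4 = 22.3466
D_5 = 25.0639
TV_5 = 25.6680/(0.104−0.0241) = 321.2511
P₀ = Σ Dₜ/(1+r)ᵗ + TV_5/(1+r)^5 = 267.1719

$267.17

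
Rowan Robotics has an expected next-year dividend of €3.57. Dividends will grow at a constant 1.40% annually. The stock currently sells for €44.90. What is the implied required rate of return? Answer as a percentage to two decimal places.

9.35%

Rearranging the constant-growth DDM: r = D₁/P₀ + g.
r = 3.5700 / 44.90 + 0.014 = 0.07951 + 0.014 = 0.09351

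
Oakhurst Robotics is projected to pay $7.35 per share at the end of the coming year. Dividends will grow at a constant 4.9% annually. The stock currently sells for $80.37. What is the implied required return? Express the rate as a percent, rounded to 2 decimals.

Rearranging the constant-growth DDM: r = D₁/P₀ + g.
r = 7.3500 / 80.37 + 0.049 = 0.09145 + 0.049 = 0.14045

14.05%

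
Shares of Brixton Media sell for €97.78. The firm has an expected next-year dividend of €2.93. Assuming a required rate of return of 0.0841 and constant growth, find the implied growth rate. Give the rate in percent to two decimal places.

From P₀ = D₁/(r − g), the implied growth is g = r − D₁/P₀.
g = 0.0841 − 2.93/97.78 = 0.0841 − 0.02997 = 0.05413

5.41%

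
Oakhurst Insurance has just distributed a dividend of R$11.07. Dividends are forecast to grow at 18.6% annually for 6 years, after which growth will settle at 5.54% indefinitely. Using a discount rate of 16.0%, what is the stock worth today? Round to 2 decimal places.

Two-stage DDM. Project D₁…D_6 at 0.186, terminal growth 0.0554, discount at r = 0.16.
D_1 = 13.1290
D_2 = 15.5710
D_3 = 18.4672
D_4 = 21.9021
D_5 = 25.9759
D_6 = 30.8075
Terminal value at t=6: TV = D_7/(r−g) = 32.5142/(0.16−0.0554) = 310.8430
P₀ = 13.1290/(1+0.16)^1 + 15.5710/(1+0.16)^2 + 18.4672/(1+0.16)^3 + 21.9021/(1+0.16)^4 + 25.9759/(1+0.16)^5 + 30.8075/(1+0.16)^6 + 310.8430/(1+0.16)^6 = 199.4127

R$199.41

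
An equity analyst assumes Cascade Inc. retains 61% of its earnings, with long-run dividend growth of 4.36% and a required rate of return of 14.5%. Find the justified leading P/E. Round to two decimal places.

Payout ratio b = 1 − 0.61 = 0.39.
Justified leading P/E = b/(r−g) = 0.39/(0.145−0.0436) = 3.8462

3.85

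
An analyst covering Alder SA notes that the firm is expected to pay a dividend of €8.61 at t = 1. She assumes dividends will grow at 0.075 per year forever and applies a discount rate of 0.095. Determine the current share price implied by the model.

€430.50

Gordon growth model: P₀ = D₁/(r − g), with D₁ = 8.61 given directly.
P₀ = 8.6100 / (0.095 − 0.075) = 8.6100 / 0.02 = 430.5000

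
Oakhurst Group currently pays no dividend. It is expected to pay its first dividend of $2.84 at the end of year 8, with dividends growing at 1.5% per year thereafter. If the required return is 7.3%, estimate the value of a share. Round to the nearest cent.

Deferred-dividend DDM. At t=7 the remaining stream is a growing perpetuity with first payment D_8 = 2.84.
V_7 = D_8/(r−g) = 2.84/(0.073−0.015) = 48.9655
P₀ = V_7/(1+r)^7 = 48.9655/(1+0.073)^7 = 29.9015

$29.90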